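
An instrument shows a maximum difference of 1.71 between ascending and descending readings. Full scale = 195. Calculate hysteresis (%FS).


Hysteresis = (max difference / full scale) * 100%.
H = (1.71 / 195) * 100
H = 0.877 %FS

0.877 %FS


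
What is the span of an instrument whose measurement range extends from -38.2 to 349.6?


Span = upper range - lower range.
Span = 349.6 - (-38.2)
Span = 387.8

387.8


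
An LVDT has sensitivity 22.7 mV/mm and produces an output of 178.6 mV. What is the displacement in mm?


Displacement = Vout / sensitivity.
d = 178.6 / 22.7
d = 7.868 mm

7.868 mm


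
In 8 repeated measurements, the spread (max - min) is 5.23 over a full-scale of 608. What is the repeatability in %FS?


Repeatability = (spread / full scale) * 100%.
R = (5.23 / 608) * 100
R = 0.86 %FS

0.86 %FS


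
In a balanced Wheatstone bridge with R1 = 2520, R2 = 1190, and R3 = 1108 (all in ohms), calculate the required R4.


At balance: R1*R4 = R2*R3, so R4 = R2*R3/R1.
R4 = 1190 * 1108 / 2520
R4 = 1318520 / 2520
R4 = 523.22 ohm

523.22 ohm


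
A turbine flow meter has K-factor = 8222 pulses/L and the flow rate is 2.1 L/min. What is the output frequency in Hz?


Frequency = K * Q / 60 (converting L/min to L/s).
f = 8222 * 2.1 / 60
f = 17266.2 / 60
f = 287.77 Hz

287.77 Hz


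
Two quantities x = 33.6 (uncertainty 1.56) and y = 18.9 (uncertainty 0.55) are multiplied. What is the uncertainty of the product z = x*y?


For a product z = x*y, the relative uncertainty is:
uz/z = sqrt((ux/x)^2 + (uy/y)^2)
Relative uncertainties: ux/x = 1.56/33.6 = 0.046429
uy/y = 0.55/18.9 = 0.029101
z = 33.6 * 18.9 = 635.0
uz = 635.0 * sqrt(0.046429^2 + 0.029101^2) = 34.797

34.797


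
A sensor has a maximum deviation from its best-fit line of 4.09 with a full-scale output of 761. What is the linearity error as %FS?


Linearity error = (max deviation / full scale) * 100%.
Linearity = (4.09 / 761) * 100
Linearity = 0.537 %FS

0.537 %FS


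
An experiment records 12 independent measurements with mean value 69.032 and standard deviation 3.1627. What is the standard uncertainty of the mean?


The standard uncertainty for Type A evaluation is u = s / sqrt(n).
u = 3.1627 / sqrt(12)
u = 3.1627 / 3.4641
u = 0.913

0.913


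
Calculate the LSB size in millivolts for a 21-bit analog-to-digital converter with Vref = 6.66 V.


The resolution (LSB) of an ADC is Vref / 2^n.
LSB = 6.66 / 2^21
LSB = 6.66 / 2097152
LSB = 3.18e-06 V = 0.00317574 mV

0.00317574 mV


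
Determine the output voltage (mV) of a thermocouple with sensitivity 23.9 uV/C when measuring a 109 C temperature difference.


The thermocouple output V = sensitivity * dT.
V = 23.9 uV/C * 109 C
V = 2605.1 uV
V = 2.605 mV

2.605 mV


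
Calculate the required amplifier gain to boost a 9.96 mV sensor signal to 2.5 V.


Gain = Vout / Vin (converting to same units).
G = 2.5 V / 9.96 mV
G = 2500.0 mV / 9.96 mV
G = 251.0

251.0


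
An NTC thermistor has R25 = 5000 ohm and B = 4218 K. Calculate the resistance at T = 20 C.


NTC thermistor equation: Rt = R25 * exp(B * (1/T - 1/T25)).
T in Kelvin: 293.15 K, T25 = 298.15 K
1/T - 1/T25 = 1/293.15 - 1/298.15 = 5.721e-05
B * (1/T - 1/T25) = 4218 * 5.721e-05 = 0.2413
Rt = 5000 * exp(0.2413) = 6364.5 ohm

6364.5 ohm


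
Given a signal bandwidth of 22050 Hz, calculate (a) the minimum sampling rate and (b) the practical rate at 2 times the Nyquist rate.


By Nyquist theorem, fs_min = 2 * fmax.
fs_min = 2 * 22050 = 44100 Hz
Practical rate = 2 * fs_min = 2 * 44100 = 88200 Hz

fs_min = 44100 Hz, fs_practical = 88200 Hz


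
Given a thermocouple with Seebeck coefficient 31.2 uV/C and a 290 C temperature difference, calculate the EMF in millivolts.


The thermocouple output V = sensitivity * dT.
V = 31.2 uV/C * 290 C
V = 9048.0 uV
V = 9.048 mV

9.048 mV


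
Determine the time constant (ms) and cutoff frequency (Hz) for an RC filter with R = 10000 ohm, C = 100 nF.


Time constant: tau = R * C.
tau = 10000 * 1.00e-07 = 0.001 s
tau = 1.0 ms
Cutoff frequency: fc = 1 / (2*pi*R*C).
fc = 1 / (2*pi*0.001) = 159.15 Hz

tau = 1.0 ms, fc = 159.15 Hz


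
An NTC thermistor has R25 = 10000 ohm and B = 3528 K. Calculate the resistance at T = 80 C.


NTC thermistor equation: Rt = R25 * exp(B * (1/T - 1/T25)).
T in Kelvin: 353.15 K, T25 = 298.15 K
1/T - 1/T25 = 1/353.15 - 1/298.15 = -0.00052236
B * (1/T - 1/T25) = 3528 * -0.00052236 = -1.8429
Rt = 10000 * exp(-1.8429) = 1583.6 ohm

1583.6 ohm


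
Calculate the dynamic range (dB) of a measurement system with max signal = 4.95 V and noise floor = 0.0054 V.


Dynamic range = 20 * log10(Vmax / Vnoise).
DR = 20 * log10(4.95 / 0.0054)
DR = 20 * log10(916.67)
DR = 59.24 dB

59.24 dB


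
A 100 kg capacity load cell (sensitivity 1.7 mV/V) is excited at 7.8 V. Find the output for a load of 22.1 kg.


Vout = rated_output * Vex * (load / capacity).
Vout = 1.7 * 7.8 * (22.1 / 100)
Vout = 1.7 * 7.8 * 0.221
Vout = 2.93 mV

2.93 mV


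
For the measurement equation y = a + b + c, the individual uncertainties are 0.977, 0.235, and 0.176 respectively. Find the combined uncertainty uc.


For a sum of independent quantities, uc = sqrt(u1^2 + u2^2 + u3^2).
uc = sqrt(0.977^2 + 0.235^2 + 0.176^2)
uc = sqrt(0.954529 + 0.055225 + 0.030976)
uc = 1.0202

1.0202


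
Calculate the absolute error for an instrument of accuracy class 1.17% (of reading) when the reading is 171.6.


Absolute error = (accuracy% / 100) * reading.
Error = (1.17 / 100) * 171.6
Error = 0.0117 * 171.6
Error = 2.0077

2.0077


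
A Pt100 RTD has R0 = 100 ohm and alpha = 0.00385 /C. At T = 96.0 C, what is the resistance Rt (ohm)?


The RTD equation: Rt = R0 * (1 + alpha * T).
Rt = 100 * (1 + 0.00385 * 96.0)
Rt = 100 * (1 + 0.3696)
Rt = 100 * 1.3696
Rt = 136.96 ohm

136.96 ohm


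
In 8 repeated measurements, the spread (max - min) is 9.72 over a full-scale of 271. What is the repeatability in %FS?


Repeatability = (spread / full scale) * 100%.
R = (9.72 / 271) * 100
R = 3.587 %FS

3.587 %FS


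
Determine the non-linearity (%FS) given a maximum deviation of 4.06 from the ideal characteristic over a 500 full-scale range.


Linearity error = (max deviation / full scale) * 100%.
Linearity = (4.06 / 500) * 100
Linearity = 0.812 %FS

0.812 %FS


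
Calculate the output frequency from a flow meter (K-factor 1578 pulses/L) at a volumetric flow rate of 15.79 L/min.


Frequency = K * Q / 60 (converting L/min to L/s).
f = 1578 * 15.79 / 60
f = 24916.62 / 60
f = 415.28 Hz

415.28 Hz


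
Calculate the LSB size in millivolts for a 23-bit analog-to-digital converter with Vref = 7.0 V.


The resolution (LSB) of an ADC is Vref / 2^n.
LSB = 7.0 / 2^23
LSB = 7.0 / 8388608
LSB = 8.3e-07 V = 0.00083447 mV

0.00083447 mV


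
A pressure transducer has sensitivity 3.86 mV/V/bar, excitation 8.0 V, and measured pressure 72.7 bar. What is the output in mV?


Output = sensitivity * Vex * P.
Vout = 3.86 * 8.0 * 72.7
Vout = 30.88 * 72.7
Vout = 2244.98 mV

2244.98 mV


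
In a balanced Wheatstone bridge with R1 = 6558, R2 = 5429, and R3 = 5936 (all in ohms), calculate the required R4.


At balance: R1*R4 = R2*R3, so R4 = R2*R3/R1.
R4 = 5429 * 5936 / 6558
R4 = 32226544 / 6558
R4 = 4914.08 ohm

4914.08 ohm


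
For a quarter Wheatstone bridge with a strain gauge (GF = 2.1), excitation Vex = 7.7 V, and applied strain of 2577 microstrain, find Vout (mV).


Quarter bridge output: Vout = (GF * epsilon * Vex) / 4.
Vout = (2.1 * 2577e-6 * 7.7) / 4
Vout = 0.04167009 / 4 V
Vout = 0.01041752 V = 10.4175 mV

10.4175 mV


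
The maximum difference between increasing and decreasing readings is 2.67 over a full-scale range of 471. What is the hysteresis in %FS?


Hysteresis = (max difference / full scale) * 100%.
H = (2.67 / 471) * 100
H = 0.567 %FS

0.567 %FS


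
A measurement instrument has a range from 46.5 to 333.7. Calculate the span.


Span = upper range - lower range.
Span = 333.7 - (46.5)
Span = 287.2

287.2


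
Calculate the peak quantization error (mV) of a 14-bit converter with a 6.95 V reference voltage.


The maximum quantization error is +/- LSB/2.
LSB = Vref / 2^n = 6.95 / 16384 = 0.00042419 V
Max error = LSB / 2 = 0.00042419 / 2 = 0.0002121 V
Max error = 0.2121 mV

0.2121 mV


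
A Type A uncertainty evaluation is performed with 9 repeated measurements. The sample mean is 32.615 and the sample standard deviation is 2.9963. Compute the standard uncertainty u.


The standard uncertainty for Type A evaluation is u = s / sqrt(n).
u = 2.9963 / sqrt(9)
u = 2.9963 / 3.0
u = 0.9988

0.9988


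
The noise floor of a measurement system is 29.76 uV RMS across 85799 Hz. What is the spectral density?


Noise spectral density = Vrms / sqrt(BW).
NSD = 29.76 / sqrt(85799)
NSD = 29.76 / 292.9147
NSD = 0.1016 uV/sqrt(Hz)

0.1016 uV/sqrt(Hz)


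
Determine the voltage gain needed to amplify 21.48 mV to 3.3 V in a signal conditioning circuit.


Gain = Vout / Vin (converting to same units).
G = 3.3 V / 21.48 mV
G = 3300.0 mV / 21.48 mV
G = 153.63

153.63


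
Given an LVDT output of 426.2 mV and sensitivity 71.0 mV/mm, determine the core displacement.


Displacement = Vout / sensitivity.
d = 426.2 / 71.0
d = 6.003 mm

6.003 mm


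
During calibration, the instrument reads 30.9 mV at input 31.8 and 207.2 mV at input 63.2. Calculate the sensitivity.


Sensitivity = (y2 - y1) / (x2 - x1).
S = (207.2 - 30.9) / (63.2 - 31.8)
S = 176.3 / 31.4
S = 5.6146 mV/unit

5.6146 mV/unit


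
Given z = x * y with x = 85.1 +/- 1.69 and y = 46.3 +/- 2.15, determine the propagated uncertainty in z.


For a product z = x*y, the relative uncertainty is:
uz/z = sqrt((ux/x)^2 + (uy/y)^2)
Relative uncertainties: ux/x = 1.69/85.1 = 0.019859
uy/y = 2.15/46.3 = 0.046436
z = 85.1 * 46.3 = 3940.1
uz = 3940.1 * sqrt(0.019859^2 + 0.046436^2) = 198.994

198.994


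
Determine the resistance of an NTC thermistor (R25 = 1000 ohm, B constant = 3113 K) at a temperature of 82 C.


NTC thermistor equation: Rt = R25 * exp(B * (1/T - 1/T25)).
T in Kelvin: 355.15 K, T25 = 298.15 K
1/T - 1/T25 = 1/355.15 - 1/298.15 = -0.0005383
B * (1/T - 1/T25) = 3113 * -0.0005383 = -1.6757
Rt = 1000 * exp(-1.6757) = 187.2 ohm

187.2 ohm


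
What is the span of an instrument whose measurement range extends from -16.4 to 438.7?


Span = upper range - lower range.
Span = 438.7 - (-16.4)
Span = 455.1

455.1


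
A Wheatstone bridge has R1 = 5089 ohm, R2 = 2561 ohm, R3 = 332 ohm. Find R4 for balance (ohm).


At balance: R1*R4 = R2*R3, so R4 = R2*R3/R1.
R4 = 2561 * 332 / 5089
R4 = 850252 / 5089
R4 = 167.08 ohm

167.08 ohm


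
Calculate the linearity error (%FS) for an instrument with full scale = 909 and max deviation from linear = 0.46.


Linearity error = (max deviation / full scale) * 100%.
Linearity = (0.46 / 909) * 100
Linearity = 0.051 %FS

0.051 %FS


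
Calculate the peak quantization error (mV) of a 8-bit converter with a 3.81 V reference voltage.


The maximum quantization error is +/- LSB/2.
LSB = Vref / 2^n = 3.81 / 256 = 0.01488281 V
Max error = LSB / 2 = 0.01488281 / 2 = 0.00744141 V
Max error = 7.4414 mV

7.4414 mV


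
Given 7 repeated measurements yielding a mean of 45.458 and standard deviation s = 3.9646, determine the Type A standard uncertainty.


The standard uncertainty for Type A evaluation is u = s / sqrt(n).
u = 3.9646 / sqrt(7)
u = 3.9646 / 2.6458
u = 1.4985

1.4985


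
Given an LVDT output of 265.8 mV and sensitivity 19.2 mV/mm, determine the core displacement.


Displacement = Vout / sensitivity.
d = 265.8 / 19.2
d = 13.844 mm

13.844 mm


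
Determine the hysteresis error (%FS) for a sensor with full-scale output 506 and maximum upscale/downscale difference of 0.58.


Hysteresis = (max difference / full scale) * 100%.
H = (0.58 / 506) * 100
H = 0.115 %FS

0.115 %FS


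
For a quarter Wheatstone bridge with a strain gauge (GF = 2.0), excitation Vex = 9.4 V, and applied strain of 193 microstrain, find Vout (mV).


Quarter bridge output: Vout = (GF * epsilon * Vex) / 4.
Vout = (2.0 * 193e-6 * 9.4) / 4
Vout = 0.0036284 / 4 V
Vout = 0.0009071 V = 0.9071 mV

0.9071 mV


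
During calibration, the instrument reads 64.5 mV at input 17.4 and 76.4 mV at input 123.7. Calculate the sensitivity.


Sensitivity = (y2 - y1) / (x2 - x1).
S = (76.4 - 64.5) / (123.7 - 17.4)
S = 11.9 / 106.3
S = 0.1119 mV/unit

0.1119 mV/unit


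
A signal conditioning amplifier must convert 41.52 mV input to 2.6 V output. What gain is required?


Gain = Vout / Vin (converting to same units).
G = 2.6 V / 41.52 mV
G = 2600.0 mV / 41.52 mV
G = 62.62

62.62


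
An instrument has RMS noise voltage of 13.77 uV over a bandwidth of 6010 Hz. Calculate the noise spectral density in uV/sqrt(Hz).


Noise spectral density = Vrms / sqrt(BW).
NSD = 13.77 / sqrt(6010)
NSD = 13.77 / 77.5242
NSD = 0.1776 uV/sqrt(Hz)

0.1776 uV/sqrt(Hz)


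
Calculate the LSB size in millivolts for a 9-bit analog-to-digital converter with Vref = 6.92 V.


The resolution (LSB) of an ADC is Vref / 2^n.
LSB = 6.92 / 2^9
LSB = 6.92 / 512
LSB = 0.01351562 V = 13.515625 mV

13.515625 mV


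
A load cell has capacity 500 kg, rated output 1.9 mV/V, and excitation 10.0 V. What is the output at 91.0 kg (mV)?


Vout = rated_output * Vex * (load / capacity).
Vout = 1.9 * 10.0 * (91.0 / 500)
Vout = 1.9 * 10.0 * 0.182
Vout = 3.458 mV

3.458 mV


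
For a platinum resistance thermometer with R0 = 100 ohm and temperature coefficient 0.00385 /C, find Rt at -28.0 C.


The RTD equation: Rt = R0 * (1 + alpha * T).
Rt = 100 * (1 + 0.00385 * -28.0)
Rt = 100 * (1 + -0.1078)
Rt = 100 * 0.8922
Rt = 89.22 ohm

89.22 ohm


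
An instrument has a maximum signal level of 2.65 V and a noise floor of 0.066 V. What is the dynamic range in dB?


Dynamic range = 20 * log10(Vmax / Vnoise).
DR = 20 * log10(2.65 / 0.066)
DR = 20 * log10(40.15)
DR = 32.07 dB

32.07 dB


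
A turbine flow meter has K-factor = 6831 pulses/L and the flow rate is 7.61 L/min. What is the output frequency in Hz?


Frequency = K * Q / 60 (converting L/min to L/s).
f = 6831 * 7.61 / 60
f = 51983.91 / 60
f = 866.4 Hz

866.4 Hz


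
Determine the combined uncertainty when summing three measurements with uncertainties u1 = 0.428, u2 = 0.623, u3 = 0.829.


For a sum of independent quantities, uc = sqrt(u1^2 + u2^2 + u3^2).
uc = sqrt(0.428^2 + 0.623^2 + 0.829^2)
uc = sqrt(0.183184 + 0.388129 + 0.687241)
uc = 1.1219

1.1219


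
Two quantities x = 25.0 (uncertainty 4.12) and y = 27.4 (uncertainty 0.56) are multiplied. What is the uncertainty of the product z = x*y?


For a product z = x*y, the relative uncertainty is:
uz/z = sqrt((ux/x)^2 + (uy/y)^2)
Relative uncertainties: ux/x = 4.12/25.0 = 0.1648
uy/y = 0.56/27.4 = 0.020438
z = 25.0 * 27.4 = 685.0
uz = 685.0 * sqrt(0.1648^2 + 0.020438^2) = 113.753

113.753


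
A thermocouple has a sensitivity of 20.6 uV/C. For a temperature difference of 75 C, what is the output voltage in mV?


The thermocouple output V = sensitivity * dT.
V = 20.6 uV/C * 75 C
V = 1545.0 uV
V = 1.545 mV

1.545 mV


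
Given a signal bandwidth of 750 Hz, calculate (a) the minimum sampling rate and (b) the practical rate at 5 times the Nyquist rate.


By Nyquist theorem, fs_min = 2 * fmax.
fs_min = 2 * 750 = 1500 Hz
Practical rate = 5 * fs_min = 5 * 1500 = 7500 Hz

fs_min = 1500 Hz, fs_practical = 7500 Hz


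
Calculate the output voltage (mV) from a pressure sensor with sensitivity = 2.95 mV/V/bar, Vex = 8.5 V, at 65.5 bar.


Output = sensitivity * Vex * P.
Vout = 2.95 * 8.5 * 65.5
Vout = 25.075 * 65.5
Vout = 1642.41 mV

1642.41 mV


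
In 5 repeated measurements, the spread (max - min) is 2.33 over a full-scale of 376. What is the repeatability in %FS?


Repeatability = (spread / full scale) * 100%.
R = (2.33 / 376) * 100
R = 0.62 %FS

0.62 %FS


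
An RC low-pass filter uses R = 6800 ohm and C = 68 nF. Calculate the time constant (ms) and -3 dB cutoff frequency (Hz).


Time constant: tau = R * C.
tau = 6800 * 6.80e-08 = 0.0004624 s
tau = 0.4624 ms
Cutoff frequency: fc = 1 / (2*pi*R*C).
fc = 1 / (2*pi*0.0004624) = 344.19 Hz

tau = 0.4624 ms, fc = 344.19 Hz


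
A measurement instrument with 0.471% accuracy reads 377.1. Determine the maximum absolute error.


Absolute error = (accuracy% / 100) * reading.
Error = (0.471 / 100) * 377.1
Error = 0.00471 * 377.1
Error = 1.7761

1.7761


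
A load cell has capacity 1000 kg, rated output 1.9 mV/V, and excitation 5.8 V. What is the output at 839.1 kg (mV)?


Vout = rated_output * Vex * (load / capacity).
Vout = 1.9 * 5.8 * (839.1 / 1000)
Vout = 1.9 * 5.8 * 0.8391
Vout = 9.247 mV

9.247 mV


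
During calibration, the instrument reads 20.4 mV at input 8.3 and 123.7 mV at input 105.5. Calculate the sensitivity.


Sensitivity = (y2 - y1) / (x2 - x1).
S = (123.7 - 20.4) / (105.5 - 8.3)
S = 103.3 / 97.2
S = 1.0628 mV/unit

1.0628 mV/unit


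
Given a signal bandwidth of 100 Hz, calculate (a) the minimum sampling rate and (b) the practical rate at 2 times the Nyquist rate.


By Nyquist theorem, fs_min = 2 * fmax.
fs_min = 2 * 100 = 200 Hz
Practical rate = 2 * fs_min = 2 * 200 = 400 Hz

fs_min = 200 Hz, fs_practical = 400 Hz


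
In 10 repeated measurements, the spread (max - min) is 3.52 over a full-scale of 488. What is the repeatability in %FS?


Repeatability = (spread / full scale) * 100%.
R = (3.52 / 488) * 100
R = 0.721 %FS

0.721 %FS


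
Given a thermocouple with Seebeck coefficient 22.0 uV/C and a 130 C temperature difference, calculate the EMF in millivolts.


The thermocouple output V = sensitivity * dT.
V = 22.0 uV/C * 130 C
V = 2860.0 uV
V = 2.86 mV

2.86 mV


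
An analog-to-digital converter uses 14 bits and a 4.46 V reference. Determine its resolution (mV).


The resolution (LSB) of an ADC is Vref / 2^n.
LSB = 4.46 / 2^14
LSB = 4.46 / 16384
LSB = 0.00027222 V = 0.2722168 mV

0.2722168 mV


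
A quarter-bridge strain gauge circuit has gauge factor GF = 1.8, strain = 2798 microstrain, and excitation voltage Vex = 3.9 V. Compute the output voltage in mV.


Quarter bridge output: Vout = (GF * epsilon * Vex) / 4.
Vout = (1.8 * 2798e-6 * 3.9) / 4
Vout = 0.01964196 / 4 V
Vout = 0.00491049 V = 4.9105 mV

4.9105 mV


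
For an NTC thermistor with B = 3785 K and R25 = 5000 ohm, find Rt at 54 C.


NTC thermistor equation: Rt = R25 * exp(B * (1/T - 1/T25)).
T in Kelvin: 327.15 K, T25 = 298.15 K
1/T - 1/T25 = 1/327.15 - 1/298.15 = -0.00029731
B * (1/T - 1/T25) = 3785 * -0.00029731 = -1.1253
Rt = 5000 * exp(-1.1253) = 1622.7 ohm

1622.7 ohm


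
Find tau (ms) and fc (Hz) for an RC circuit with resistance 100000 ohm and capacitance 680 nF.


Time constant: tau = R * C.
tau = 100000 * 6.80e-07 = 0.068 s
tau = 68.0 ms
Cutoff frequency: fc = 1 / (2*pi*R*C).
fc = 1 / (2*pi*0.068) = 2.34 Hz

tau = 68.0 ms, fc = 2.34 Hz


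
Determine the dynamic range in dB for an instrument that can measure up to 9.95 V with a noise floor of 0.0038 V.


Dynamic range = 20 * log10(Vmax / Vnoise).
DR = 20 * log10(9.95 / 0.0038)
DR = 20 * log10(2618.42)
DR = 68.36 dB

68.36 dB


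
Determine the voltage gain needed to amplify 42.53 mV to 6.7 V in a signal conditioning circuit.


Gain = Vout / Vin (converting to same units).
G = 6.7 V / 42.53 mV
G = 6700.0 mV / 42.53 mV
G = 157.54

157.54


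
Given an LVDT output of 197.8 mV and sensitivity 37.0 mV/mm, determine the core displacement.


Displacement = Vout / sensitivity.
d = 197.8 / 37.0
d = 5.346 mm

5.346 mm


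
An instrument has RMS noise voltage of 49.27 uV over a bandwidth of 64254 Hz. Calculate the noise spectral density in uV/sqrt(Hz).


Noise spectral density = Vrms / sqrt(BW).
NSD = 49.27 / sqrt(64254)
NSD = 49.27 / 253.4837
NSD = 0.1944 uV/sqrt(Hz)

0.1944 uV/sqrt(Hz)


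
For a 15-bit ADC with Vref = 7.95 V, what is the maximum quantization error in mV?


The maximum quantization error is +/- LSB/2.
LSB = Vref / 2^n = 7.95 / 32768 = 0.00024261 V
Max error = LSB / 2 = 0.00024261 / 2 = 0.00012131 V
Max error = 0.1213 mV

0.1213 mV


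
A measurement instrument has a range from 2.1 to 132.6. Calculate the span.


Span = upper range - lower range.
Span = 132.6 - (2.1)
Span = 130.5

130.5


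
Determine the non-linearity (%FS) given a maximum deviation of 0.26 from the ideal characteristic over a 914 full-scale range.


Linearity error = (max deviation / full scale) * 100%.
Linearity = (0.26 / 914) * 100
Linearity = 0.028 %FS

0.028 %FS


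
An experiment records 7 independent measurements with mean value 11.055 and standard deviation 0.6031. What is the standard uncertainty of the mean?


The standard uncertainty for Type A evaluation is u = s / sqrt(n).
u = 0.6031 / sqrt(7)
u = 0.6031 / 2.6458
u = 0.228

0.228


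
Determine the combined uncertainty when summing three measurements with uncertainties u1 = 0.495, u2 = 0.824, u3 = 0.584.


For a sum of independent quantities, uc = sqrt(u1^2 + u2^2 + u3^2).
uc = sqrt(0.495^2 + 0.824^2 + 0.584^2)
uc = sqrt(0.245025 + 0.678976 + 0.341056)
uc = 1.1247

1.1247


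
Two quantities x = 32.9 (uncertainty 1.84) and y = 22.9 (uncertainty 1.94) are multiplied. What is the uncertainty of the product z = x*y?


For a product z = x*y, the relative uncertainty is:
uz/z = sqrt((ux/x)^2 + (uy/y)^2)
Relative uncertainties: ux/x = 1.84/32.9 = 0.055927
uy/y = 1.94/22.9 = 0.084716
z = 32.9 * 22.9 = 753.4
uz = 753.4 * sqrt(0.055927^2 + 0.084716^2) = 76.48

76.48


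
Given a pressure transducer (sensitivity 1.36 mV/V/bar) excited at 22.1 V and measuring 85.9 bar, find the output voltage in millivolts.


Output = sensitivity * Vex * P.
Vout = 1.36 * 22.1 * 85.9
Vout = 30.056 * 85.9
Vout = 2581.81 mV

2581.81 mV


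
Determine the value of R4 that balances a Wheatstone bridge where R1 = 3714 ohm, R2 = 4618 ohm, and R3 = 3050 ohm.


At balance: R1*R4 = R2*R3, so R4 = R2*R3/R1.
R4 = 4618 * 3050 / 3714
R4 = 14084900 / 3714
R4 = 3792.38 ohm

3792.38 ohm


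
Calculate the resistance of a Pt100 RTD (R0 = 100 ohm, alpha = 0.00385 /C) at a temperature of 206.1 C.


The RTD equation: Rt = R0 * (1 + alpha * T).
Rt = 100 * (1 + 0.00385 * 206.1)
Rt = 100 * (1 + 0.793485)
Rt = 100 * 1.793485
Rt = 179.349 ohm

179.349 ohm


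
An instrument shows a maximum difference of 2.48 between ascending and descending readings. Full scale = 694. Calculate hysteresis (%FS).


Hysteresis = (max difference / full scale) * 100%.
H = (2.48 / 694) * 100
H = 0.357 %FS

0.357 %FS


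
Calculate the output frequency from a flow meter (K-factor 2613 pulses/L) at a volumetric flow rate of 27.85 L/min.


Frequency = K * Q / 60 (converting L/min to L/s).
f = 2613 * 27.85 / 60
f = 72772.05 / 60
f = 1212.87 Hz

1212.87 Hz


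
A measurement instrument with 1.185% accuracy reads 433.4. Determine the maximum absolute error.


Absolute error = (accuracy% / 100) * reading.
Error = (1.185 / 100) * 433.4
Error = 0.01185 * 433.4
Error = 5.1358

5.1358


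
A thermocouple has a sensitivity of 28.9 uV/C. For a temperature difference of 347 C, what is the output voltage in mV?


The thermocouple output V = sensitivity * dT.
V = 28.9 uV/C * 347 C
V = 10028.3 uV
V = 10.028 mV

10.028 mV


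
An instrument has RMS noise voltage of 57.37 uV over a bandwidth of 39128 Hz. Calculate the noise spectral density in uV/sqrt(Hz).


Noise spectral density = Vrms / sqrt(BW).
NSD = 57.37 / sqrt(39128)
NSD = 57.37 / 197.808
NSD = 0.29 uV/sqrt(Hz)

0.29 uV/sqrt(Hz)


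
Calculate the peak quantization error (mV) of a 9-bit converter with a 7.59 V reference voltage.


The maximum quantization error is +/- LSB/2.
LSB = Vref / 2^n = 7.59 / 512 = 0.01482422 V
Max error = LSB / 2 = 0.01482422 / 2 = 0.00741211 V
Max error = 7.4121 mV

7.4121 mV


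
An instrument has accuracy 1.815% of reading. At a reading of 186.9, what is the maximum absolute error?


Absolute error = (accuracy% / 100) * reading.
Error = (1.815 / 100) * 186.9
Error = 0.01815 * 186.9
Error = 3.3922

3.3922


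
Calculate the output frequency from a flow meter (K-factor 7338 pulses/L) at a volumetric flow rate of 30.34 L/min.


Frequency = K * Q / 60 (converting L/min to L/s).
f = 7338 * 30.34 / 60
f = 222634.92 / 60
f = 3710.58 Hz

3710.58 Hz


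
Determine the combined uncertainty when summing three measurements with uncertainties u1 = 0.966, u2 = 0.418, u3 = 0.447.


For a sum of independent quantities, uc = sqrt(u1^2 + u2^2 + u3^2).
uc = sqrt(0.966^2 + 0.418^2 + 0.447^2)
uc = sqrt(0.933156 + 0.174724 + 0.199809)
uc = 1.1435

1.1435


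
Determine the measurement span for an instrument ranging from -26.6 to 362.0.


Span = upper range - lower range.
Span = 362.0 - (-26.6)
Span = 388.6

388.6


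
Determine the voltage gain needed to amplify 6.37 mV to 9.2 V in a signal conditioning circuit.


Gain = Vout / Vin (converting to same units).
G = 9.2 V / 6.37 mV
G = 9200.0 mV / 6.37 mV
G = 1444.27

1444.27


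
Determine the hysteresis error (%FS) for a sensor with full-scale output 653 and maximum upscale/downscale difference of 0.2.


Hysteresis = (max difference / full scale) * 100%.
H = (0.2 / 653) * 100
H = 0.031 %FS

0.031 %FS


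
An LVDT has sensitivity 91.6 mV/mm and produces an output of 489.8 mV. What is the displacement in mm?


Displacement = Vout / sensitivity.
d = 489.8 / 91.6
d = 5.347 mm

5.347 mm


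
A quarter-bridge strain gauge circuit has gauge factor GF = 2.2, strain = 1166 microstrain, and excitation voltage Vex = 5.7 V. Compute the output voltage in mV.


Quarter bridge output: Vout = (GF * epsilon * Vex) / 4.
Vout = (2.2 * 1166e-6 * 5.7) / 4
Vout = 0.01462164 / 4 V
Vout = 0.00365541 V = 3.6554 mV

3.6554 mV


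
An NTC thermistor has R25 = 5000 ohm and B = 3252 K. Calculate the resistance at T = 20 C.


NTC thermistor equation: Rt = R25 * exp(B * (1/T - 1/T25)).
T in Kelvin: 293.15 K, T25 = 298.15 K
1/T - 1/T25 = 1/293.15 - 1/298.15 = 5.721e-05
B * (1/T - 1/T25) = 3252 * 5.721e-05 = 0.186
Rt = 5000 * exp(0.186) = 6022.3 ohm

6022.3 ohm


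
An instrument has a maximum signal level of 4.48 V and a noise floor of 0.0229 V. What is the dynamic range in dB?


Dynamic range = 20 * log10(Vmax / Vnoise).
DR = 20 * log10(4.48 / 0.0229)
DR = 20 * log10(195.63)
DR = 45.83 dB

45.83 dB


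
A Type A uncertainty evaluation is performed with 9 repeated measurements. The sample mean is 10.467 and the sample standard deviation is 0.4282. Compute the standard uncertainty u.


The standard uncertainty for Type A evaluation is u = s / sqrt(n).
u = 0.4282 / sqrt(9)
u = 0.4282 / 3.0
u = 0.1427

0.1427


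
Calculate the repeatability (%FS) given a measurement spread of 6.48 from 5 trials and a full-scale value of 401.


Repeatability = (spread / full scale) * 100%.
R = (6.48 / 401) * 100
R = 1.616 %FS

1.616 %FS


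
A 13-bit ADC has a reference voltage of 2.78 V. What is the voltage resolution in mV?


The resolution (LSB) of an ADC is Vref / 2^n.
LSB = 2.78 / 2^13
LSB = 2.78 / 8192
LSB = 0.00033936 V = 0.33935547 mV

0.33935547 mV


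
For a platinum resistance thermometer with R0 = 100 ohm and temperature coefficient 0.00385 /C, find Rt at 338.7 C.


The RTD equation: Rt = R0 * (1 + alpha * T).
Rt = 100 * (1 + 0.00385 * 338.7)
Rt = 100 * (1 + 1.303995)
Rt = 100 * 2.303995
Rt = 230.399 ohm

230.399 ohm


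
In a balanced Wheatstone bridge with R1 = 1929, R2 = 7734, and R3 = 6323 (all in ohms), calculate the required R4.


At balance: R1*R4 = R2*R3, so R4 = R2*R3/R1.
R4 = 7734 * 6323 / 1929
R4 = 48902082 / 1929
R4 = 25351.0 ohm

25351.0 ohm


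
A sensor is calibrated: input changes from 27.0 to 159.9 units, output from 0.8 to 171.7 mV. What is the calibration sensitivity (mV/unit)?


Sensitivity = (y2 - y1) / (x2 - x1).
S = (171.7 - 0.8) / (159.9 - 27.0)
S = 170.9 / 132.9
S = 1.2859 mV/unit

1.2859 mV/unit


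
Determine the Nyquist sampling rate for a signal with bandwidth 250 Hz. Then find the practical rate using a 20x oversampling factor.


By Nyquist theorem, fs_min = 2 * fmax.
fs_min = 2 * 250 = 500 Hz
Practical rate = 20 * fs_min = 20 * 500 = 10000 Hz

fs_min = 500 Hz, fs_practical = 10000 Hz


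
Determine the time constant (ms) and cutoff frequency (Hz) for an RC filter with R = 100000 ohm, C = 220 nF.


Time constant: tau = R * C.
tau = 100000 * 2.20e-07 = 0.022 s
tau = 22.0 ms
Cutoff frequency: fc = 1 / (2*pi*R*C).
fc = 1 / (2*pi*0.022) = 7.23 Hz

tau = 22.0 ms, fc = 7.23 Hz


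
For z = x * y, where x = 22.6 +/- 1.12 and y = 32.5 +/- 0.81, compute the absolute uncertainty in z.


For a product z = x*y, the relative uncertainty is:
uz/z = sqrt((ux/x)^2 + (uy/y)^2)
Relative uncertainties: ux/x = 1.12/22.6 = 0.049558
uy/y = 0.81/32.5 = 0.024923
z = 22.6 * 32.5 = 734.5
uz = 734.5 * sqrt(0.049558^2 + 0.024923^2) = 40.744

40.744


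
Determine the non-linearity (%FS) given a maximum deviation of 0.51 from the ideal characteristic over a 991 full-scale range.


Linearity error = (max deviation / full scale) * 100%.
Linearity = (0.51 / 991) * 100
Linearity = 0.051 %FS

0.051 %FS


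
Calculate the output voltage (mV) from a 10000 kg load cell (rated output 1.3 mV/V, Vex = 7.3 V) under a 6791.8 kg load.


Vout = rated_output * Vex * (load / capacity).
Vout = 1.3 * 7.3 * (6791.8 / 10000)
Vout = 1.3 * 7.3 * 0.67918
Vout = 6.445 mV

6.445 mV


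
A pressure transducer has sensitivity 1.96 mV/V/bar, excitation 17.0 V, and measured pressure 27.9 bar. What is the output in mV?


Output = sensitivity * Vex * P.
Vout = 1.96 * 17.0 * 27.9
Vout = 33.32 * 27.9
Vout = 929.63 mV

929.63 mV


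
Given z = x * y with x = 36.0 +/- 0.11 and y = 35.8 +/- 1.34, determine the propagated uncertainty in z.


For a product z = x*y, the relative uncertainty is:
uz/z = sqrt((ux/x)^2 + (uy/y)^2)
Relative uncertainties: ux/x = 0.11/36.0 = 0.003056
uy/y = 1.34/35.8 = 0.03743
z = 36.0 * 35.8 = 1288.8
uz = 1288.8 * sqrt(0.003056^2 + 0.03743^2) = 48.4

48.4


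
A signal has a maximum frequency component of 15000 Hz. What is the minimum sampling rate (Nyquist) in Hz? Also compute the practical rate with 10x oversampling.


By Nyquist theorem, fs_min = 2 * fmax.
fs_min = 2 * 15000 = 30000 Hz
Practical rate = 10 * fs_min = 10 * 30000 = 300000 Hz

fs_min = 30000 Hz, fs_practical = 300000 Hz


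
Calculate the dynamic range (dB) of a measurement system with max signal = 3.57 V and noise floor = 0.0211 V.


Dynamic range = 20 * log10(Vmax / Vnoise).
DR = 20 * log10(3.57 / 0.0211)
DR = 20 * log10(169.19)
DR = 44.57 dB

44.57 dB


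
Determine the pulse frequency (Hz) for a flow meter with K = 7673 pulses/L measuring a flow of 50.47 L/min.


Frequency = K * Q / 60 (converting L/min to L/s).
f = 7673 * 50.47 / 60
f = 387256.31 / 60
f = 6454.27 Hz

6454.27 Hz


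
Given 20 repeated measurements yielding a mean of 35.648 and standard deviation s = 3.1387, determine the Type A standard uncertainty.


The standard uncertainty for Type A evaluation is u = s / sqrt(n).
u = 3.1387 / sqrt(20)
u = 3.1387 / 4.4721
u = 0.7018

0.7018


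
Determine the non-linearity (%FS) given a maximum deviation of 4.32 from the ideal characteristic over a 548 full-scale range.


Linearity error = (max deviation / full scale) * 100%.
Linearity = (4.32 / 548) * 100
Linearity = 0.788 %FS

0.788 %FS


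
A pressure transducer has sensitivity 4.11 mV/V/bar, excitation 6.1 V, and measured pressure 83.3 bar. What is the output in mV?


Output = sensitivity * Vex * P.
Vout = 4.11 * 6.1 * 83.3
Vout = 25.071 * 83.3
Vout = 2088.41 mV

2088.41 mV


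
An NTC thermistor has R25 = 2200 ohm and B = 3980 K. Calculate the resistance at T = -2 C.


NTC thermistor equation: Rt = R25 * exp(B * (1/T - 1/T25)).
T in Kelvin: 271.15 K, T25 = 298.15 K
1/T - 1/T25 = 1/271.15 - 1/298.15 = 0.00033398
B * (1/T - 1/T25) = 3980 * 0.00033398 = 1.3292
Rt = 2200 * exp(1.3292) = 8312.0 ohm

8312.0 ohm


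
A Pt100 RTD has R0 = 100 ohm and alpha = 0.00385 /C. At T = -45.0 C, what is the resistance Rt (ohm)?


The RTD equation: Rt = R0 * (1 + alpha * T).
Rt = 100 * (1 + 0.00385 * -45.0)
Rt = 100 * (1 + -0.17325)
Rt = 100 * 0.82675
Rt = 82.675 ohm

82.675 ohm


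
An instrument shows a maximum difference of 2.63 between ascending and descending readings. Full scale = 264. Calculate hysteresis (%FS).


Hysteresis = (max difference / full scale) * 100%.
H = (2.63 / 264) * 100
H = 0.996 %FS

0.996 %FS


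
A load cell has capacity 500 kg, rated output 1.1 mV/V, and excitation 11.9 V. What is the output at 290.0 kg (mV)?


Vout = rated_output * Vex * (load / capacity).
Vout = 1.1 * 11.9 * (290.0 / 500)
Vout = 1.1 * 11.9 * 0.58
Vout = 7.592 mV

7.592 mV


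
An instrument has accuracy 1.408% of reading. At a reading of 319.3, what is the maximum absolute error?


Absolute error = (accuracy% / 100) * reading.
Error = (1.408 / 100) * 319.3
Error = 0.01408 * 319.3
Error = 4.4957

4.4957


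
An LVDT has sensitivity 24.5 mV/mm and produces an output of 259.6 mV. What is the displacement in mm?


Displacement = Vout / sensitivity.
d = 259.6 / 24.5
d = 10.596 mm

10.596 mm


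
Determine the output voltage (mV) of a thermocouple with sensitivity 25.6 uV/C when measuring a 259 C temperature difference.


The thermocouple output V = sensitivity * dT.
V = 25.6 uV/C * 259 C
V = 6630.4 uV
V = 6.63 mV

6.63 mV


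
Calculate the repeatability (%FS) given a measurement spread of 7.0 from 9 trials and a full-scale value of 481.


Repeatability = (spread / full scale) * 100%.
R = (7.0 / 481) * 100
R = 1.455 %FS

1.455 %FS


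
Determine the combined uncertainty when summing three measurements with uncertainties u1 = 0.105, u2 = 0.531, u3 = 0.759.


For a sum of independent quantities, uc = sqrt(u1^2 + u2^2 + u3^2).
uc = sqrt(0.105^2 + 0.531^2 + 0.759^2)
uc = sqrt(0.011025 + 0.281961 + 0.576081)
uc = 0.9322

0.9322


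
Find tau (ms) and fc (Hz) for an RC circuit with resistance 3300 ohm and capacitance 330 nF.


Time constant: tau = R * C.
tau = 3300 * 3.30e-07 = 0.001089 s
tau = 1.089 ms
Cutoff frequency: fc = 1 / (2*pi*R*C).
fc = 1 / (2*pi*0.001089) = 146.15 Hz

tau = 1.089 ms, fc = 146.15 Hz


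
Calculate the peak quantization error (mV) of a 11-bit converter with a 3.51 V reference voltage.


The maximum quantization error is +/- LSB/2.
LSB = Vref / 2^n = 3.51 / 2048 = 0.00171387 V
Max error = LSB / 2 = 0.00171387 / 2 = 0.00085693 V
Max error = 0.8569 mV

0.8569 mV


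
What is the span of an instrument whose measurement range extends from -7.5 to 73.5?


Span = upper range - lower range.
Span = 73.5 - (-7.5)
Span = 81.0

81.0


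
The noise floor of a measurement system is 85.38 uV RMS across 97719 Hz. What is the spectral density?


Noise spectral density = Vrms / sqrt(BW).
NSD = 85.38 / sqrt(97719)
NSD = 85.38 / 312.6004
NSD = 0.2731 uV/sqrt(Hz)

0.2731 uV/sqrt(Hz)


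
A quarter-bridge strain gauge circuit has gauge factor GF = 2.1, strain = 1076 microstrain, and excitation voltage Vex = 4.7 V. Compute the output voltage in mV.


Quarter bridge output: Vout = (GF * epsilon * Vex) / 4.
Vout = (2.1 * 1076e-6 * 4.7) / 4
Vout = 0.01062012 / 4 V
Vout = 0.00265503 V = 2.655 mV

2.655 mV


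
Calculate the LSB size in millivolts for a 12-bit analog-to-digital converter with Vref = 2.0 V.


The resolution (LSB) of an ADC is Vref / 2^n.
LSB = 2.0 / 2^12
LSB = 2.0 / 4096
LSB = 0.00048828 V = 0.48828125 mV

0.48828125 mV


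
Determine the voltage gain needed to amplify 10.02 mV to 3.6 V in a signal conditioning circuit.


Gain = Vout / Vin (converting to same units).
G = 3.6 V / 10.02 mV
G = 3600.0 mV / 10.02 mV
G = 359.28

359.28


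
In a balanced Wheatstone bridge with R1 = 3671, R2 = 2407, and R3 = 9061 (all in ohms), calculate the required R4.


At balance: R1*R4 = R2*R3, so R4 = R2*R3/R1.
R4 = 2407 * 9061 / 3671
R4 = 21809827 / 3671
R4 = 5941.11 ohm

5941.11 ohm


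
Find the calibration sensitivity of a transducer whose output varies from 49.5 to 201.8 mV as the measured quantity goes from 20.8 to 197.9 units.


Sensitivity = (y2 - y1) / (x2 - x1).
S = (201.8 - 49.5) / (197.9 - 20.8)
S = 152.3 / 177.1
S = 0.86 mV/unit

0.86 mV/unit


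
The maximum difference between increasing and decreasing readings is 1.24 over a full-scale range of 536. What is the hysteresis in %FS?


Hysteresis = (max difference / full scale) * 100%.
H = (1.24 / 536) * 100
H = 0.231 %FS

0.231 %FS


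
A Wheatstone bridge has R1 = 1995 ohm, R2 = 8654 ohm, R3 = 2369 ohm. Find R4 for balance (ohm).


At balance: R1*R4 = R2*R3, so R4 = R2*R3/R1.
R4 = 8654 * 2369 / 1995
R4 = 20501326 / 1995
R4 = 10276.35 ohm

10276.35 ohm


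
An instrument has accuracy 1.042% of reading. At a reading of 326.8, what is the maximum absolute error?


Absolute error = (accuracy% / 100) * reading.
Error = (1.042 / 100) * 326.8
Error = 0.01042 * 326.8
Error = 3.4053

3.4053


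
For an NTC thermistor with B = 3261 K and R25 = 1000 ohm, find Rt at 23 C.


NTC thermistor equation: Rt = R25 * exp(B * (1/T - 1/T25)).
T in Kelvin: 296.15 K, T25 = 298.15 K
1/T - 1/T25 = 1/296.15 - 1/298.15 = 2.265e-05
B * (1/T - 1/T25) = 3261 * 2.265e-05 = 0.0739
Rt = 1000 * exp(0.0739) = 1076.7 ohm

1076.7 ohm


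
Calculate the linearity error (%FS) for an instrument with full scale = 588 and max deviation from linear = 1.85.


Linearity error = (max deviation / full scale) * 100%.
Linearity = (1.85 / 588) * 100
Linearity = 0.315 %FS

0.315 %FS


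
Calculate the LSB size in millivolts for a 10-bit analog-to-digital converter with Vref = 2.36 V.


The resolution (LSB) of an ADC is Vref / 2^n.
LSB = 2.36 / 2^10
LSB = 2.36 / 1024
LSB = 0.00230469 V = 2.3046875 mV

2.3046875 mV


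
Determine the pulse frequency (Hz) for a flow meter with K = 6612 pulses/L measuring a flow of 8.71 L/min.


Frequency = K * Q / 60 (converting L/min to L/s).
f = 6612 * 8.71 / 60
f = 57590.52 / 60
f = 959.84 Hz

959.84 Hz


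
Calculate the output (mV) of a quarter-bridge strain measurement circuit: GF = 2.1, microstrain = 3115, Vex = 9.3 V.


Quarter bridge output: Vout = (GF * epsilon * Vex) / 4.
Vout = (2.1 * 3115e-6 * 9.3) / 4
Vout = 0.06083595 / 4 V
Vout = 0.01520899 V = 15.209 mV

15.209 mV


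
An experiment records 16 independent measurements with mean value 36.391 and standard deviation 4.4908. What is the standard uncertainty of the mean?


The standard uncertainty for Type A evaluation is u = s / sqrt(n).
u = 4.4908 / sqrt(16)
u = 4.4908 / 4.0
u = 1.1227

1.1227


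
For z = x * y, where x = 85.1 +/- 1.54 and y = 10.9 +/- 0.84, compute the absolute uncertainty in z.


For a product z = x*y, the relative uncertainty is:
uz/z = sqrt((ux/x)^2 + (uy/y)^2)
Relative uncertainties: ux/x = 1.54/85.1 = 0.018096
uy/y = 0.84/10.9 = 0.077064
z = 85.1 * 10.9 = 927.6
uz = 927.6 * sqrt(0.018096^2 + 0.077064^2) = 73.428

73.428


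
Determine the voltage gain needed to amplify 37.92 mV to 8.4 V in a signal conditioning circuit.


Gain = Vout / Vin (converting to same units).
G = 8.4 V / 37.92 mV
G = 8400.0 mV / 37.92 mV
G = 221.52

221.52


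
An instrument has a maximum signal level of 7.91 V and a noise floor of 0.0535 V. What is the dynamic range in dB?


Dynamic range = 20 * log10(Vmax / Vnoise).
DR = 20 * log10(7.91 / 0.0535)
DR = 20 * log10(147.85)
DR = 43.4 dB

43.4 dB


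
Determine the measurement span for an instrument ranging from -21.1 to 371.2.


Span = upper range - lower range.
Span = 371.2 - (-21.1)
Span = 392.3

392.3


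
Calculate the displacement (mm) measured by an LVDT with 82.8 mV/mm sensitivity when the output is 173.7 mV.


Displacement = Vout / sensitivity.
d = 173.7 / 82.8
d = 2.098 mm

2.098 mm
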